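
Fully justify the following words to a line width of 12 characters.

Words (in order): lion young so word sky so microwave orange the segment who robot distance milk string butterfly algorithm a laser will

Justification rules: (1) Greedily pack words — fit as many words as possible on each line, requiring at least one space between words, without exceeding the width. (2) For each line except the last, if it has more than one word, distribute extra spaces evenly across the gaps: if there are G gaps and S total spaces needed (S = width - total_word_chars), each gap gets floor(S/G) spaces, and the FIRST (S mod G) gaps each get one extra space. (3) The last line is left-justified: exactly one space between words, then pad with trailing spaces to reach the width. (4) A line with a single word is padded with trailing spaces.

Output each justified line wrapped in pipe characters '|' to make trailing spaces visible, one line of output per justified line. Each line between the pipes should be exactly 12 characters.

Line 1: ['lion', 'young'] (min_width=10, slack=2)
Line 2: ['so', 'word', 'sky'] (min_width=11, slack=1)
Line 3: ['so', 'microwave'] (min_width=12, slack=0)
Line 4: ['orange', 'the'] (min_width=10, slack=2)
Line 5: ['segment', 'who'] (min_width=11, slack=1)
Line 6: ['robot'] (min_width=5, slack=7)
Line 7: ['distance'] (min_width=8, slack=4)
Line 8: ['milk', 'string'] (min_width=11, slack=1)
Line 9: ['butterfly'] (min_width=9, slack=3)
Line 10: ['algorithm', 'a'] (min_width=11, slack=1)
Line 11: ['laser', 'will'] (min_width=10, slack=2)

Answer: |lion   young|
|so  word sky|
|so microwave|
|orange   the|
|segment  who|
|robot       |
|distance    |
|milk  string|
|butterfly   |
|algorithm  a|
|laser will  |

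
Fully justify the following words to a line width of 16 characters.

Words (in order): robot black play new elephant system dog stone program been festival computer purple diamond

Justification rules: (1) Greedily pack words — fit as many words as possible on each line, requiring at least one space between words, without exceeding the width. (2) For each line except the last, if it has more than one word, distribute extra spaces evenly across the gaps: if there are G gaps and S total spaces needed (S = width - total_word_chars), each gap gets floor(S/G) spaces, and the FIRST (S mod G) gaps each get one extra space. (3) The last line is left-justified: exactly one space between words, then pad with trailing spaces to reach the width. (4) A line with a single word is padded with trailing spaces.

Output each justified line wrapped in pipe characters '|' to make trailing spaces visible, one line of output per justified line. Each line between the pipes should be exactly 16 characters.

Line 1: ['robot', 'black', 'play'] (min_width=16, slack=0)
Line 2: ['new', 'elephant'] (min_width=12, slack=4)
Line 3: ['system', 'dog', 'stone'] (min_width=16, slack=0)
Line 4: ['program', 'been'] (min_width=12, slack=4)
Line 5: ['festival'] (min_width=8, slack=8)
Line 6: ['computer', 'purple'] (min_width=15, slack=1)
Line 7: ['diamond'] (min_width=7, slack=9)

Answer: |robot black play|
|new     elephant|
|system dog stone|
|program     been|
|festival        |
|computer  purple|
|diamond         |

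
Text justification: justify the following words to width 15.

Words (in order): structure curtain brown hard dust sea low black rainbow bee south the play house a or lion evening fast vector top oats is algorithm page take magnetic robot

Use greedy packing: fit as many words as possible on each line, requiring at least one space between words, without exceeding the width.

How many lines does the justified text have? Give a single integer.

Answer: 12

Derivation:
Line 1: ['structure'] (min_width=9, slack=6)
Line 2: ['curtain', 'brown'] (min_width=13, slack=2)
Line 3: ['hard', 'dust', 'sea'] (min_width=13, slack=2)
Line 4: ['low', 'black'] (min_width=9, slack=6)
Line 5: ['rainbow', 'bee'] (min_width=11, slack=4)
Line 6: ['south', 'the', 'play'] (min_width=14, slack=1)
Line 7: ['house', 'a', 'or', 'lion'] (min_width=15, slack=0)
Line 8: ['evening', 'fast'] (min_width=12, slack=3)
Line 9: ['vector', 'top', 'oats'] (min_width=15, slack=0)
Line 10: ['is', 'algorithm'] (min_width=12, slack=3)
Line 11: ['page', 'take'] (min_width=9, slack=6)
Line 12: ['magnetic', 'robot'] (min_width=14, slack=1)
Total lines: 12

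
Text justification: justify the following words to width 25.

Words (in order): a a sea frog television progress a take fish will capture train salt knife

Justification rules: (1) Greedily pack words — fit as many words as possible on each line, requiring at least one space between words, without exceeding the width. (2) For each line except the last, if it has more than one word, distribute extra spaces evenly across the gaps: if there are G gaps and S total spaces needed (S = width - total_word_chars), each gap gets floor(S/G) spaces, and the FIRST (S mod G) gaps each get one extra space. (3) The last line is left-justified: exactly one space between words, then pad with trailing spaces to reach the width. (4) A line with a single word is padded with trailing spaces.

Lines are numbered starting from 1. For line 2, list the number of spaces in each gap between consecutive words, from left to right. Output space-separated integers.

Answer: 1 1 1 1

Derivation:
Line 1: ['a', 'a', 'sea', 'frog', 'television'] (min_width=23, slack=2)
Line 2: ['progress', 'a', 'take', 'fish', 'will'] (min_width=25, slack=0)
Line 3: ['capture', 'train', 'salt', 'knife'] (min_width=24, slack=1)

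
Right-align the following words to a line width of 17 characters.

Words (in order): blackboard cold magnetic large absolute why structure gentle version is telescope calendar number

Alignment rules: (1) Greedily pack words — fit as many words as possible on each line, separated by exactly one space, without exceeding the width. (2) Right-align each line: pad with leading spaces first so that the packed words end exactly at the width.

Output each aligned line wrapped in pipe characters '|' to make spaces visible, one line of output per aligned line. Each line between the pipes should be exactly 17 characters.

Answer: |  blackboard cold|
|   magnetic large|
|     absolute why|
| structure gentle|
|       version is|
|        telescope|
|  calendar number|

Derivation:
Line 1: ['blackboard', 'cold'] (min_width=15, slack=2)
Line 2: ['magnetic', 'large'] (min_width=14, slack=3)
Line 3: ['absolute', 'why'] (min_width=12, slack=5)
Line 4: ['structure', 'gentle'] (min_width=16, slack=1)
Line 5: ['version', 'is'] (min_width=10, slack=7)
Line 6: ['telescope'] (min_width=9, slack=8)
Line 7: ['calendar', 'number'] (min_width=15, slack=2)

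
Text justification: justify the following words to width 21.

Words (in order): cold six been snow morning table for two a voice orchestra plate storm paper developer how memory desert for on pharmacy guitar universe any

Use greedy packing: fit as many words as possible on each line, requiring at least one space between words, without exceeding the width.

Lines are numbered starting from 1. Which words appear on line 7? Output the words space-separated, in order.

Line 1: ['cold', 'six', 'been', 'snow'] (min_width=18, slack=3)
Line 2: ['morning', 'table', 'for', 'two'] (min_width=21, slack=0)
Line 3: ['a', 'voice', 'orchestra'] (min_width=17, slack=4)
Line 4: ['plate', 'storm', 'paper'] (min_width=17, slack=4)
Line 5: ['developer', 'how', 'memory'] (min_width=20, slack=1)
Line 6: ['desert', 'for', 'on'] (min_width=13, slack=8)
Line 7: ['pharmacy', 'guitar'] (min_width=15, slack=6)
Line 8: ['universe', 'any'] (min_width=12, slack=9)

Answer: pharmacy guitar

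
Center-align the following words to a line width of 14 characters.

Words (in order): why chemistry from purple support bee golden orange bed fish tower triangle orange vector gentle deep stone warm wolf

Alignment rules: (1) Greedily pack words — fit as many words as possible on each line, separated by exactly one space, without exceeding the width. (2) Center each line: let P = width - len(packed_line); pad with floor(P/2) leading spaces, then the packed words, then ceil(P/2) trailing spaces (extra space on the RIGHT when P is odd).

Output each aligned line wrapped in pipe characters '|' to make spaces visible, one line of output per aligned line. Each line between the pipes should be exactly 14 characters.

Answer: |why chemistry |
| from purple  |
| support bee  |
|golden orange |
|bed fish tower|
|   triangle   |
|orange vector |
| gentle deep  |
|  stone warm  |
|     wolf     |

Derivation:
Line 1: ['why', 'chemistry'] (min_width=13, slack=1)
Line 2: ['from', 'purple'] (min_width=11, slack=3)
Line 3: ['support', 'bee'] (min_width=11, slack=3)
Line 4: ['golden', 'orange'] (min_width=13, slack=1)
Line 5: ['bed', 'fish', 'tower'] (min_width=14, slack=0)
Line 6: ['triangle'] (min_width=8, slack=6)
Line 7: ['orange', 'vector'] (min_width=13, slack=1)
Line 8: ['gentle', 'deep'] (min_width=11, slack=3)
Line 9: ['stone', 'warm'] (min_width=10, slack=4)
Line 10: ['wolf'] (min_width=4, slack=10)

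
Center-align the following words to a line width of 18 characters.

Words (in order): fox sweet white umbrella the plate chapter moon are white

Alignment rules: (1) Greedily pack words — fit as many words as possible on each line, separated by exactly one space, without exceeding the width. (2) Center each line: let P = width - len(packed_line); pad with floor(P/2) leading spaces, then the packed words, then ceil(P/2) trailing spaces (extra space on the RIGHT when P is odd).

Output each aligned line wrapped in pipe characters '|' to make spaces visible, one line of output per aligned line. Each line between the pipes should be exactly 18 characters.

Line 1: ['fox', 'sweet', 'white'] (min_width=15, slack=3)
Line 2: ['umbrella', 'the', 'plate'] (min_width=18, slack=0)
Line 3: ['chapter', 'moon', 'are'] (min_width=16, slack=2)
Line 4: ['white'] (min_width=5, slack=13)

Answer: | fox sweet white  |
|umbrella the plate|
| chapter moon are |
|      white       |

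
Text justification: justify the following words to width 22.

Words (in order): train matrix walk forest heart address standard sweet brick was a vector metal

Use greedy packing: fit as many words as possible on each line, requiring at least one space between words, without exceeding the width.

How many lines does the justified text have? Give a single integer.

Answer: 4

Derivation:
Line 1: ['train', 'matrix', 'walk'] (min_width=17, slack=5)
Line 2: ['forest', 'heart', 'address'] (min_width=20, slack=2)
Line 3: ['standard', 'sweet', 'brick'] (min_width=20, slack=2)
Line 4: ['was', 'a', 'vector', 'metal'] (min_width=18, slack=4)
Total lines: 4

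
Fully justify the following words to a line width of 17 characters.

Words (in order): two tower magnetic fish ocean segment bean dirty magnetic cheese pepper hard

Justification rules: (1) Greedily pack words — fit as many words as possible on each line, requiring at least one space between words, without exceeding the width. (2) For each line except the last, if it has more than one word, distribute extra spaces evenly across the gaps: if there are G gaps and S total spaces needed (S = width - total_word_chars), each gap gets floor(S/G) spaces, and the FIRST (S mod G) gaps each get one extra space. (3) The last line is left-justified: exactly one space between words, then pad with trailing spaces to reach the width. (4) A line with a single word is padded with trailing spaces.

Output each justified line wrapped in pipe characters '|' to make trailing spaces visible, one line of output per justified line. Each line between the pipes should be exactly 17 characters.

Line 1: ['two', 'tower'] (min_width=9, slack=8)
Line 2: ['magnetic', 'fish'] (min_width=13, slack=4)
Line 3: ['ocean', 'segment'] (min_width=13, slack=4)
Line 4: ['bean', 'dirty'] (min_width=10, slack=7)
Line 5: ['magnetic', 'cheese'] (min_width=15, slack=2)
Line 6: ['pepper', 'hard'] (min_width=11, slack=6)

Answer: |two         tower|
|magnetic     fish|
|ocean     segment|
|bean        dirty|
|magnetic   cheese|
|pepper hard      |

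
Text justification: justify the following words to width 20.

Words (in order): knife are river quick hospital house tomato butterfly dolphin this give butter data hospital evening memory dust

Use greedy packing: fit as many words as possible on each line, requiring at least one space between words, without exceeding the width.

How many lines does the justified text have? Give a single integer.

Answer: 6

Derivation:
Line 1: ['knife', 'are', 'river'] (min_width=15, slack=5)
Line 2: ['quick', 'hospital', 'house'] (min_width=20, slack=0)
Line 3: ['tomato', 'butterfly'] (min_width=16, slack=4)
Line 4: ['dolphin', 'this', 'give'] (min_width=17, slack=3)
Line 5: ['butter', 'data', 'hospital'] (min_width=20, slack=0)
Line 6: ['evening', 'memory', 'dust'] (min_width=19, slack=1)
Total lines: 6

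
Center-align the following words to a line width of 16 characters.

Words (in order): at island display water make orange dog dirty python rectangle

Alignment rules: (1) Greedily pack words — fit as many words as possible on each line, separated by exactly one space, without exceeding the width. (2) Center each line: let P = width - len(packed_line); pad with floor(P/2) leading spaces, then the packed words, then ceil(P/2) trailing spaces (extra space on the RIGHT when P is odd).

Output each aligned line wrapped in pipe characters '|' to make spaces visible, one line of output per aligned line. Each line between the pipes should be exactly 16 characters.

Answer: |   at island    |
| display water  |
|make orange dog |
|  dirty python  |
|   rectangle    |

Derivation:
Line 1: ['at', 'island'] (min_width=9, slack=7)
Line 2: ['display', 'water'] (min_width=13, slack=3)
Line 3: ['make', 'orange', 'dog'] (min_width=15, slack=1)
Line 4: ['dirty', 'python'] (min_width=12, slack=4)
Line 5: ['rectangle'] (min_width=9, slack=7)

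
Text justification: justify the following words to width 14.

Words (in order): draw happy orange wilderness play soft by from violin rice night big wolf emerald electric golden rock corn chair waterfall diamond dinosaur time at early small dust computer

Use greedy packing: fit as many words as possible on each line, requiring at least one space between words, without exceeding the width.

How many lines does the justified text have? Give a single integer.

Answer: 15

Derivation:
Line 1: ['draw', 'happy'] (min_width=10, slack=4)
Line 2: ['orange'] (min_width=6, slack=8)
Line 3: ['wilderness'] (min_width=10, slack=4)
Line 4: ['play', 'soft', 'by'] (min_width=12, slack=2)
Line 5: ['from', 'violin'] (min_width=11, slack=3)
Line 6: ['rice', 'night', 'big'] (min_width=14, slack=0)
Line 7: ['wolf', 'emerald'] (min_width=12, slack=2)
Line 8: ['electric'] (min_width=8, slack=6)
Line 9: ['golden', 'rock'] (min_width=11, slack=3)
Line 10: ['corn', 'chair'] (min_width=10, slack=4)
Line 11: ['waterfall'] (min_width=9, slack=5)
Line 12: ['diamond'] (min_width=7, slack=7)
Line 13: ['dinosaur', 'time'] (min_width=13, slack=1)
Line 14: ['at', 'early', 'small'] (min_width=14, slack=0)
Line 15: ['dust', 'computer'] (min_width=13, slack=1)
Total lines: 15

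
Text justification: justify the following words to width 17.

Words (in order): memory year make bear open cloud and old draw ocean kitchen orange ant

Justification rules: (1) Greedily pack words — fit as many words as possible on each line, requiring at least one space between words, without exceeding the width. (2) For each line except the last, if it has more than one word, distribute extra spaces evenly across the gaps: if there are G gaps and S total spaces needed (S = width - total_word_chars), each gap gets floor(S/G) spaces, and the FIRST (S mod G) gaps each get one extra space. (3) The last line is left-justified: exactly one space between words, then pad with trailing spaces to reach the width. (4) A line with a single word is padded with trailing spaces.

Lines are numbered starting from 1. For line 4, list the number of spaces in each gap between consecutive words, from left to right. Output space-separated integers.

Answer: 5

Derivation:
Line 1: ['memory', 'year', 'make'] (min_width=16, slack=1)
Line 2: ['bear', 'open', 'cloud'] (min_width=15, slack=2)
Line 3: ['and', 'old', 'draw'] (min_width=12, slack=5)
Line 4: ['ocean', 'kitchen'] (min_width=13, slack=4)
Line 5: ['orange', 'ant'] (min_width=10, slack=7)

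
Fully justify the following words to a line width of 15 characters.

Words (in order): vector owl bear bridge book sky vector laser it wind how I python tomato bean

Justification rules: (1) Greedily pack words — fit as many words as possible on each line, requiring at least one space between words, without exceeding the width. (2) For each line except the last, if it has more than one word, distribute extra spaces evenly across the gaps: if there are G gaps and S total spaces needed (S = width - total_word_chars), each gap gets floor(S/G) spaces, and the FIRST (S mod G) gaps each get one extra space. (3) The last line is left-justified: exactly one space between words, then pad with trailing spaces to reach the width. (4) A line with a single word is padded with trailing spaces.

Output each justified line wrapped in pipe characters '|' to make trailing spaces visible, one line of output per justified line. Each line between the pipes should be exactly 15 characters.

Line 1: ['vector', 'owl', 'bear'] (min_width=15, slack=0)
Line 2: ['bridge', 'book', 'sky'] (min_width=15, slack=0)
Line 3: ['vector', 'laser', 'it'] (min_width=15, slack=0)
Line 4: ['wind', 'how', 'I'] (min_width=10, slack=5)
Line 5: ['python', 'tomato'] (min_width=13, slack=2)
Line 6: ['bean'] (min_width=4, slack=11)

Answer: |vector owl bear|
|bridge book sky|
|vector laser it|
|wind    how   I|
|python   tomato|
|bean           |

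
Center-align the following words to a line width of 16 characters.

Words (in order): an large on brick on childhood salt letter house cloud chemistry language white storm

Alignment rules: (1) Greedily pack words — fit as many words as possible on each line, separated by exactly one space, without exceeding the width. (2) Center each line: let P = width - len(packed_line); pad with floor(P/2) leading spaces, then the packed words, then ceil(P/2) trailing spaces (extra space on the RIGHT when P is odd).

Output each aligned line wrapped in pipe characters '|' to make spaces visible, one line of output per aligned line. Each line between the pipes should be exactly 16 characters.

Line 1: ['an', 'large', 'on'] (min_width=11, slack=5)
Line 2: ['brick', 'on'] (min_width=8, slack=8)
Line 3: ['childhood', 'salt'] (min_width=14, slack=2)
Line 4: ['letter', 'house'] (min_width=12, slack=4)
Line 5: ['cloud', 'chemistry'] (min_width=15, slack=1)
Line 6: ['language', 'white'] (min_width=14, slack=2)
Line 7: ['storm'] (min_width=5, slack=11)

Answer: |  an large on   |
|    brick on    |
| childhood salt |
|  letter house  |
|cloud chemistry |
| language white |
|     storm      |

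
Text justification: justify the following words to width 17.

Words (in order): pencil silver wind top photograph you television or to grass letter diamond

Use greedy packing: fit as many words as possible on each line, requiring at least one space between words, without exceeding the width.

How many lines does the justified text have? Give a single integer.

Line 1: ['pencil', 'silver'] (min_width=13, slack=4)
Line 2: ['wind', 'top'] (min_width=8, slack=9)
Line 3: ['photograph', 'you'] (min_width=14, slack=3)
Line 4: ['television', 'or', 'to'] (min_width=16, slack=1)
Line 5: ['grass', 'letter'] (min_width=12, slack=5)
Line 6: ['diamond'] (min_width=7, slack=10)
Total lines: 6

Answer: 6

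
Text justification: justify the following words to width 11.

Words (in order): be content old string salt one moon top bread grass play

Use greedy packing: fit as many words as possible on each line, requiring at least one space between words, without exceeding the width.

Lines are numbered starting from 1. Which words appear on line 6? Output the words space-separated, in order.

Line 1: ['be', 'content'] (min_width=10, slack=1)
Line 2: ['old', 'string'] (min_width=10, slack=1)
Line 3: ['salt', 'one'] (min_width=8, slack=3)
Line 4: ['moon', 'top'] (min_width=8, slack=3)
Line 5: ['bread', 'grass'] (min_width=11, slack=0)
Line 6: ['play'] (min_width=4, slack=7)

Answer: play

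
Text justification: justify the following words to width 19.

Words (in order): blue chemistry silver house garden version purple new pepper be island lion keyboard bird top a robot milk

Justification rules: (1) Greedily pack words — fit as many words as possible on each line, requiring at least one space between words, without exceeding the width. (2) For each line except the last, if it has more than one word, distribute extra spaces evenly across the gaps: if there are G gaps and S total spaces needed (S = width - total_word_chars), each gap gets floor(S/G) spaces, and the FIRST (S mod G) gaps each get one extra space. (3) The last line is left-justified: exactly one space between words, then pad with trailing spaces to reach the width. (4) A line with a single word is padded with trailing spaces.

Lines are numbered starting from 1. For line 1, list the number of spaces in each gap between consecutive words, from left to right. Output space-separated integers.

Answer: 6

Derivation:
Line 1: ['blue', 'chemistry'] (min_width=14, slack=5)
Line 2: ['silver', 'house', 'garden'] (min_width=19, slack=0)
Line 3: ['version', 'purple', 'new'] (min_width=18, slack=1)
Line 4: ['pepper', 'be', 'island'] (min_width=16, slack=3)
Line 5: ['lion', 'keyboard', 'bird'] (min_width=18, slack=1)
Line 6: ['top', 'a', 'robot', 'milk'] (min_width=16, slack=3)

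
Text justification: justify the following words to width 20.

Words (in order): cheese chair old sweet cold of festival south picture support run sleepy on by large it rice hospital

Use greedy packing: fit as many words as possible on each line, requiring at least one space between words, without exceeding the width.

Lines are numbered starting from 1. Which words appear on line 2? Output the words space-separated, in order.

Answer: sweet cold of

Derivation:
Line 1: ['cheese', 'chair', 'old'] (min_width=16, slack=4)
Line 2: ['sweet', 'cold', 'of'] (min_width=13, slack=7)
Line 3: ['festival', 'south'] (min_width=14, slack=6)
Line 4: ['picture', 'support', 'run'] (min_width=19, slack=1)
Line 5: ['sleepy', 'on', 'by', 'large'] (min_width=18, slack=2)
Line 6: ['it', 'rice', 'hospital'] (min_width=16, slack=4)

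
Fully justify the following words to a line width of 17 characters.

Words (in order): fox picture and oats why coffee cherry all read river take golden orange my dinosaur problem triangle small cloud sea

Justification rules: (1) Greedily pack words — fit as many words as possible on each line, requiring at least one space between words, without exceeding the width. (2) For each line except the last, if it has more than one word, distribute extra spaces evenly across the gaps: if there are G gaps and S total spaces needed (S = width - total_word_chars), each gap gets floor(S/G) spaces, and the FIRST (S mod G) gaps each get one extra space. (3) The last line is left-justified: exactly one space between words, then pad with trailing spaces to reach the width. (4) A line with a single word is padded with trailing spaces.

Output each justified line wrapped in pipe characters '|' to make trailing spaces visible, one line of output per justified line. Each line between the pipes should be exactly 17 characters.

Answer: |fox  picture  and|
|oats  why  coffee|
|cherry  all  read|
|river take golden|
|orange         my|
|dinosaur  problem|
|triangle    small|
|cloud sea        |

Derivation:
Line 1: ['fox', 'picture', 'and'] (min_width=15, slack=2)
Line 2: ['oats', 'why', 'coffee'] (min_width=15, slack=2)
Line 3: ['cherry', 'all', 'read'] (min_width=15, slack=2)
Line 4: ['river', 'take', 'golden'] (min_width=17, slack=0)
Line 5: ['orange', 'my'] (min_width=9, slack=8)
Line 6: ['dinosaur', 'problem'] (min_width=16, slack=1)
Line 7: ['triangle', 'small'] (min_width=14, slack=3)
Line 8: ['cloud', 'sea'] (min_width=9, slack=8)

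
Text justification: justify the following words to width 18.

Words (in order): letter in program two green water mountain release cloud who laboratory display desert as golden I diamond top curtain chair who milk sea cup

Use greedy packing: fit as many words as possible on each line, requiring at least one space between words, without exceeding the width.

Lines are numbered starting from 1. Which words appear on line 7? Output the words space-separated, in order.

Answer: diamond top

Derivation:
Line 1: ['letter', 'in', 'program'] (min_width=17, slack=1)
Line 2: ['two', 'green', 'water'] (min_width=15, slack=3)
Line 3: ['mountain', 'release'] (min_width=16, slack=2)
Line 4: ['cloud', 'who'] (min_width=9, slack=9)
Line 5: ['laboratory', 'display'] (min_width=18, slack=0)
Line 6: ['desert', 'as', 'golden', 'I'] (min_width=18, slack=0)
Line 7: ['diamond', 'top'] (min_width=11, slack=7)
Line 8: ['curtain', 'chair', 'who'] (min_width=17, slack=1)
Line 9: ['milk', 'sea', 'cup'] (min_width=12, slack=6)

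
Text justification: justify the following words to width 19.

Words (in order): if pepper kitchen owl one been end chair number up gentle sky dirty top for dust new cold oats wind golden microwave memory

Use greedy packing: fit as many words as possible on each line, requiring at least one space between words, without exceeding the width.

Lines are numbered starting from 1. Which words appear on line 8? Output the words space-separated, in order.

Answer: memory

Derivation:
Line 1: ['if', 'pepper', 'kitchen'] (min_width=17, slack=2)
Line 2: ['owl', 'one', 'been', 'end'] (min_width=16, slack=3)
Line 3: ['chair', 'number', 'up'] (min_width=15, slack=4)
Line 4: ['gentle', 'sky', 'dirty'] (min_width=16, slack=3)
Line 5: ['top', 'for', 'dust', 'new'] (min_width=16, slack=3)
Line 6: ['cold', 'oats', 'wind'] (min_width=14, slack=5)
Line 7: ['golden', 'microwave'] (min_width=16, slack=3)
Line 8: ['memory'] (min_width=6, slack=13)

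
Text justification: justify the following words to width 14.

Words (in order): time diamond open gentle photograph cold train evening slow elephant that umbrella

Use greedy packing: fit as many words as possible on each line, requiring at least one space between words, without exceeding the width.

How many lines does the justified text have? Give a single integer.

Answer: 7

Derivation:
Line 1: ['time', 'diamond'] (min_width=12, slack=2)
Line 2: ['open', 'gentle'] (min_width=11, slack=3)
Line 3: ['photograph'] (min_width=10, slack=4)
Line 4: ['cold', 'train'] (min_width=10, slack=4)
Line 5: ['evening', 'slow'] (min_width=12, slack=2)
Line 6: ['elephant', 'that'] (min_width=13, slack=1)
Line 7: ['umbrella'] (min_width=8, slack=6)
Total lines: 7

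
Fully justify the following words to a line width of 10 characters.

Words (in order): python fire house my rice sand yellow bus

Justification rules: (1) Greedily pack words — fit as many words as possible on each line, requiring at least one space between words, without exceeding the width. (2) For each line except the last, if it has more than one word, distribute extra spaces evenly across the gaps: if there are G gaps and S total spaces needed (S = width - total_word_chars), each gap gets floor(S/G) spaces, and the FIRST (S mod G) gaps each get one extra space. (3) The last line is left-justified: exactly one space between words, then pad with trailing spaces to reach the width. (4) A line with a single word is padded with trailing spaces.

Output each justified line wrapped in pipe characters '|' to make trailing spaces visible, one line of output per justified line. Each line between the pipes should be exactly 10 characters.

Line 1: ['python'] (min_width=6, slack=4)
Line 2: ['fire', 'house'] (min_width=10, slack=0)
Line 3: ['my', 'rice'] (min_width=7, slack=3)
Line 4: ['sand'] (min_width=4, slack=6)
Line 5: ['yellow', 'bus'] (min_width=10, slack=0)

Answer: |python    |
|fire house|
|my    rice|
|sand      |
|yellow bus|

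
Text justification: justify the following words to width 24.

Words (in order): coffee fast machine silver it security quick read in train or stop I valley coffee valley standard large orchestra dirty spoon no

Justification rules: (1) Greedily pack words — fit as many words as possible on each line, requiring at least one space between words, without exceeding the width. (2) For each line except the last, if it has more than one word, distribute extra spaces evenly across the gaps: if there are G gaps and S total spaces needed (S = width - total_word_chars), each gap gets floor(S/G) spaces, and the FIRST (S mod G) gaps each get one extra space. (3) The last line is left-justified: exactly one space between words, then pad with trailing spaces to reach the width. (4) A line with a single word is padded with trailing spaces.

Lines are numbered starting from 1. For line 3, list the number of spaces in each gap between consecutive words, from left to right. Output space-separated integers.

Answer: 2 1 1 1 1

Derivation:
Line 1: ['coffee', 'fast', 'machine'] (min_width=19, slack=5)
Line 2: ['silver', 'it', 'security', 'quick'] (min_width=24, slack=0)
Line 3: ['read', 'in', 'train', 'or', 'stop', 'I'] (min_width=23, slack=1)
Line 4: ['valley', 'coffee', 'valley'] (min_width=20, slack=4)
Line 5: ['standard', 'large', 'orchestra'] (min_width=24, slack=0)
Line 6: ['dirty', 'spoon', 'no'] (min_width=14, slack=10)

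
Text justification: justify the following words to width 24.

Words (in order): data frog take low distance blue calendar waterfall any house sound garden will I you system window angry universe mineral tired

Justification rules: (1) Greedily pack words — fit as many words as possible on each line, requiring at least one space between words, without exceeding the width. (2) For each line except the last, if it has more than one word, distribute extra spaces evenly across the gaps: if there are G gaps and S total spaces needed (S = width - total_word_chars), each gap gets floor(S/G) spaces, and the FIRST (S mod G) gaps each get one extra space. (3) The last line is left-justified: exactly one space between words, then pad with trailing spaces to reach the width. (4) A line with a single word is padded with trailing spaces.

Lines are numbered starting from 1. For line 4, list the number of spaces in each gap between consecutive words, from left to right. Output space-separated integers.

Line 1: ['data', 'frog', 'take', 'low'] (min_width=18, slack=6)
Line 2: ['distance', 'blue', 'calendar'] (min_width=22, slack=2)
Line 3: ['waterfall', 'any', 'house'] (min_width=19, slack=5)
Line 4: ['sound', 'garden', 'will', 'I', 'you'] (min_width=23, slack=1)
Line 5: ['system', 'window', 'angry'] (min_width=19, slack=5)
Line 6: ['universe', 'mineral', 'tired'] (min_width=22, slack=2)

Answer: 2 1 1 1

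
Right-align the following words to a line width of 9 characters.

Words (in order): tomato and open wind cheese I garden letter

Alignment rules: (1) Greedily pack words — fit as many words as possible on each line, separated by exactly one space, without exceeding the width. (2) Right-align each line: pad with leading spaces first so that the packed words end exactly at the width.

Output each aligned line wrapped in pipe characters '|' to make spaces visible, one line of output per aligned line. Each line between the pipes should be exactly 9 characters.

Line 1: ['tomato'] (min_width=6, slack=3)
Line 2: ['and', 'open'] (min_width=8, slack=1)
Line 3: ['wind'] (min_width=4, slack=5)
Line 4: ['cheese', 'I'] (min_width=8, slack=1)
Line 5: ['garden'] (min_width=6, slack=3)
Line 6: ['letter'] (min_width=6, slack=3)

Answer: |   tomato|
| and open|
|     wind|
| cheese I|
|   garden|
|   letter|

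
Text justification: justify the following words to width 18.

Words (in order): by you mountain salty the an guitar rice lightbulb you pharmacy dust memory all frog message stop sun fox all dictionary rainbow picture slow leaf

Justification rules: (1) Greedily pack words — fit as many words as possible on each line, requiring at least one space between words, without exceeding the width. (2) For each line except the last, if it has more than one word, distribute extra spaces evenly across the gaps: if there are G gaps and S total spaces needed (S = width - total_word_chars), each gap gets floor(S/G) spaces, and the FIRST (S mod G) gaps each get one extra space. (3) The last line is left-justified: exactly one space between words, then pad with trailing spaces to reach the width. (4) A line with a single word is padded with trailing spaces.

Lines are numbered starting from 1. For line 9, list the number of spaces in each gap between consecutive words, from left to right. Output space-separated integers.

Answer: 4

Derivation:
Line 1: ['by', 'you', 'mountain'] (min_width=15, slack=3)
Line 2: ['salty', 'the', 'an'] (min_width=12, slack=6)
Line 3: ['guitar', 'rice'] (min_width=11, slack=7)
Line 4: ['lightbulb', 'you'] (min_width=13, slack=5)
Line 5: ['pharmacy', 'dust'] (min_width=13, slack=5)
Line 6: ['memory', 'all', 'frog'] (min_width=15, slack=3)
Line 7: ['message', 'stop', 'sun'] (min_width=16, slack=2)
Line 8: ['fox', 'all', 'dictionary'] (min_width=18, slack=0)
Line 9: ['rainbow', 'picture'] (min_width=15, slack=3)
Line 10: ['slow', 'leaf'] (min_width=9, slack=9)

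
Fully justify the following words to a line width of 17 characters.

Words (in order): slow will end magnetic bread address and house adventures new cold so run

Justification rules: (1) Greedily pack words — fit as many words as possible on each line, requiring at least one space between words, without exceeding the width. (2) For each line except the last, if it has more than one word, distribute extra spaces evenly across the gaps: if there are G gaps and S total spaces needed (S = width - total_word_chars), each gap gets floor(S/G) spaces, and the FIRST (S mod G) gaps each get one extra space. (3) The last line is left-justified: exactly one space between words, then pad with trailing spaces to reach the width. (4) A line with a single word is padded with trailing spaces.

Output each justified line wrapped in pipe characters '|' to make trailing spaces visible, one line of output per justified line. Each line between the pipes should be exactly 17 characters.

Line 1: ['slow', 'will', 'end'] (min_width=13, slack=4)
Line 2: ['magnetic', 'bread'] (min_width=14, slack=3)
Line 3: ['address', 'and', 'house'] (min_width=17, slack=0)
Line 4: ['adventures', 'new'] (min_width=14, slack=3)
Line 5: ['cold', 'so', 'run'] (min_width=11, slack=6)

Answer: |slow   will   end|
|magnetic    bread|
|address and house|
|adventures    new|
|cold so run      |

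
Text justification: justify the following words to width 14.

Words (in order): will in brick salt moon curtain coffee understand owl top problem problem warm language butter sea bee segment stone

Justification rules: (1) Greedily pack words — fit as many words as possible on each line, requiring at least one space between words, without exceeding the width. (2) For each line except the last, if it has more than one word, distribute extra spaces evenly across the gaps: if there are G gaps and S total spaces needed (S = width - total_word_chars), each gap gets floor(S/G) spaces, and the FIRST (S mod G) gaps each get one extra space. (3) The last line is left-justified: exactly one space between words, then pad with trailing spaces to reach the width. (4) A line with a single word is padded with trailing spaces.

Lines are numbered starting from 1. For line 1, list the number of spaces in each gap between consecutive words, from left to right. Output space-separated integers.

Answer: 2 1

Derivation:
Line 1: ['will', 'in', 'brick'] (min_width=13, slack=1)
Line 2: ['salt', 'moon'] (min_width=9, slack=5)
Line 3: ['curtain', 'coffee'] (min_width=14, slack=0)
Line 4: ['understand', 'owl'] (min_width=14, slack=0)
Line 5: ['top', 'problem'] (min_width=11, slack=3)
Line 6: ['problem', 'warm'] (min_width=12, slack=2)
Line 7: ['language'] (min_width=8, slack=6)
Line 8: ['butter', 'sea', 'bee'] (min_width=14, slack=0)
Line 9: ['segment', 'stone'] (min_width=13, slack=1)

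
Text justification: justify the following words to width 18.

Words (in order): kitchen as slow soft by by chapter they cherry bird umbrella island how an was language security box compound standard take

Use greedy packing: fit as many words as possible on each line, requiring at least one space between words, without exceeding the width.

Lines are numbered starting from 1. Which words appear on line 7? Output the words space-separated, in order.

Line 1: ['kitchen', 'as', 'slow'] (min_width=15, slack=3)
Line 2: ['soft', 'by', 'by', 'chapter'] (min_width=18, slack=0)
Line 3: ['they', 'cherry', 'bird'] (min_width=16, slack=2)
Line 4: ['umbrella', 'island'] (min_width=15, slack=3)
Line 5: ['how', 'an', 'was'] (min_width=10, slack=8)
Line 6: ['language', 'security'] (min_width=17, slack=1)
Line 7: ['box', 'compound'] (min_width=12, slack=6)
Line 8: ['standard', 'take'] (min_width=13, slack=5)

Answer: box compound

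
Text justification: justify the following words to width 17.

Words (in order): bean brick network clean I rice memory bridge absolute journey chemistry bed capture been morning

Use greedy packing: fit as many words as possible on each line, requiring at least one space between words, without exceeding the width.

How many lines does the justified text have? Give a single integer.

Line 1: ['bean', 'brick'] (min_width=10, slack=7)
Line 2: ['network', 'clean', 'I'] (min_width=15, slack=2)
Line 3: ['rice', 'memory'] (min_width=11, slack=6)
Line 4: ['bridge', 'absolute'] (min_width=15, slack=2)
Line 5: ['journey', 'chemistry'] (min_width=17, slack=0)
Line 6: ['bed', 'capture', 'been'] (min_width=16, slack=1)
Line 7: ['morning'] (min_width=7, slack=10)
Total lines: 7

Answer: 7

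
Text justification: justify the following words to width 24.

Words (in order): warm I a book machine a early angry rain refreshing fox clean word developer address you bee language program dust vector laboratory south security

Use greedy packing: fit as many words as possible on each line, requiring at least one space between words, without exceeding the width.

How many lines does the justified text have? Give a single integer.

Line 1: ['warm', 'I', 'a', 'book', 'machine', 'a'] (min_width=23, slack=1)
Line 2: ['early', 'angry', 'rain'] (min_width=16, slack=8)
Line 3: ['refreshing', 'fox', 'clean'] (min_width=20, slack=4)
Line 4: ['word', 'developer', 'address'] (min_width=22, slack=2)
Line 5: ['you', 'bee', 'language', 'program'] (min_width=24, slack=0)
Line 6: ['dust', 'vector', 'laboratory'] (min_width=22, slack=2)
Line 7: ['south', 'security'] (min_width=14, slack=10)
Total lines: 7

Answer: 7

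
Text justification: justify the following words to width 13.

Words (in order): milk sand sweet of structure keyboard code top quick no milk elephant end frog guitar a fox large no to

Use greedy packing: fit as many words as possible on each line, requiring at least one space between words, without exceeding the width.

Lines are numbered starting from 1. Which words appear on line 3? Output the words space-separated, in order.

Line 1: ['milk', 'sand'] (min_width=9, slack=4)
Line 2: ['sweet', 'of'] (min_width=8, slack=5)
Line 3: ['structure'] (min_width=9, slack=4)
Line 4: ['keyboard', 'code'] (min_width=13, slack=0)
Line 5: ['top', 'quick', 'no'] (min_width=12, slack=1)
Line 6: ['milk', 'elephant'] (min_width=13, slack=0)
Line 7: ['end', 'frog'] (min_width=8, slack=5)
Line 8: ['guitar', 'a', 'fox'] (min_width=12, slack=1)
Line 9: ['large', 'no', 'to'] (min_width=11, slack=2)

Answer: structure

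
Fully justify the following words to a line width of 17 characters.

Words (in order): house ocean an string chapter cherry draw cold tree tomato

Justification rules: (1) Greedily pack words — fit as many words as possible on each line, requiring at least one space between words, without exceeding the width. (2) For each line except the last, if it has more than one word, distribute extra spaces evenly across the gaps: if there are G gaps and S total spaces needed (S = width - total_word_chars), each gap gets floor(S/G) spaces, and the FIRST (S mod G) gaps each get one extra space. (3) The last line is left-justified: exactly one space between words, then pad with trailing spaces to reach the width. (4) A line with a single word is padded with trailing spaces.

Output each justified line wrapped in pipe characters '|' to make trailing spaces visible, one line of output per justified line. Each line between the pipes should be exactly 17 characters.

Line 1: ['house', 'ocean', 'an'] (min_width=14, slack=3)
Line 2: ['string', 'chapter'] (min_width=14, slack=3)
Line 3: ['cherry', 'draw', 'cold'] (min_width=16, slack=1)
Line 4: ['tree', 'tomato'] (min_width=11, slack=6)

Answer: |house   ocean  an|
|string    chapter|
|cherry  draw cold|
|tree tomato      |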